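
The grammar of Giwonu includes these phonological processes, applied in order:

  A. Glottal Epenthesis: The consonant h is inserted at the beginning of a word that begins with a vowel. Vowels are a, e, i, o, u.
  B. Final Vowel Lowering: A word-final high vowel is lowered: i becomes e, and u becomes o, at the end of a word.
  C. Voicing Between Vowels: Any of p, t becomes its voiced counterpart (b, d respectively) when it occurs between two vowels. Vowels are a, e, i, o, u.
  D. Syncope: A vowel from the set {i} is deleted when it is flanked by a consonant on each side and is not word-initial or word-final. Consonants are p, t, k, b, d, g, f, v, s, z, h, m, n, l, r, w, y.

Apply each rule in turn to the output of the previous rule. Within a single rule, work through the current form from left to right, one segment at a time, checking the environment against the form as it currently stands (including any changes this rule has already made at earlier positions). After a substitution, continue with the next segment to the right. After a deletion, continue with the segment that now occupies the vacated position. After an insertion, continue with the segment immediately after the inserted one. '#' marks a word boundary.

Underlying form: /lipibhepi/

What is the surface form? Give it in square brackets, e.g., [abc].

[lbbhebe]

A Glottal Epenthesis: no change — [lipibhepi]
B Final Vowel Lowering: [lipibhepi] → [lipibhepe]
C Voicing Between Vowels: [lipibhepe] → [libibhebe]
D Syncope: [libibhebe] → [lbbhebe]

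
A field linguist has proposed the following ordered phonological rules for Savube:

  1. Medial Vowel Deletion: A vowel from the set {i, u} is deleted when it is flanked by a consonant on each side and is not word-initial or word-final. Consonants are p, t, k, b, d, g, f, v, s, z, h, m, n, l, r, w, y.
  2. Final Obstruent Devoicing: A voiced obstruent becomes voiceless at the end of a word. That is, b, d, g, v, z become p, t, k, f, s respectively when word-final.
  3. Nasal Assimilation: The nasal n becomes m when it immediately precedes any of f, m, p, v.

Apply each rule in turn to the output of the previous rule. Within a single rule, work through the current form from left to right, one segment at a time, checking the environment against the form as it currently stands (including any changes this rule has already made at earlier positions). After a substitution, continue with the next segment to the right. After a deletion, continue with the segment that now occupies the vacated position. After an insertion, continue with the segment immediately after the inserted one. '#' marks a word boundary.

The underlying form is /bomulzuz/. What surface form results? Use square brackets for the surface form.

1 Medial Vowel Deletion: [bomulzuz] → [bomlzz]
2 Final Obstruent Devoicing: [bomlzz] → [bomlzs]
3 Nasal Assimilation: no change — [bomlzs]

[bomlzs]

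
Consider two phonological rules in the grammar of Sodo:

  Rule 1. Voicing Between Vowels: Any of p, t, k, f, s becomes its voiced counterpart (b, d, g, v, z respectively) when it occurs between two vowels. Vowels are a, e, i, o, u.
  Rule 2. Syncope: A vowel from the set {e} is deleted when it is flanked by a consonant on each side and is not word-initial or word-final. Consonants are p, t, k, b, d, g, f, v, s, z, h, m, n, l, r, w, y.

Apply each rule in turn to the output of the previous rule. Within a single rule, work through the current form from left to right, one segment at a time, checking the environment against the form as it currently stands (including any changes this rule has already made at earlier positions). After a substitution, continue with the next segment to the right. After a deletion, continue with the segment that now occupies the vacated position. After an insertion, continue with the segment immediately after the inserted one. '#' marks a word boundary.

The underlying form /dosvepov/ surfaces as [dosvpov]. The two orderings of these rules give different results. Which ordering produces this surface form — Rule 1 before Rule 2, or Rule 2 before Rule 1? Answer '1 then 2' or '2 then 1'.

2 then 1

Order 1 then 2:
  1 Voicing Between Vowels: [dosvepov] → [dosvebov]
  2 Syncope: [dosvebov] → [dosvbov]
  result: [dosvbov]
Order 2 then 1:
  2 Syncope: [dosvepov] → [dosvpov]
  1 Voicing Between Vowels: no change — [dosvpov]
  result: [dosvpov]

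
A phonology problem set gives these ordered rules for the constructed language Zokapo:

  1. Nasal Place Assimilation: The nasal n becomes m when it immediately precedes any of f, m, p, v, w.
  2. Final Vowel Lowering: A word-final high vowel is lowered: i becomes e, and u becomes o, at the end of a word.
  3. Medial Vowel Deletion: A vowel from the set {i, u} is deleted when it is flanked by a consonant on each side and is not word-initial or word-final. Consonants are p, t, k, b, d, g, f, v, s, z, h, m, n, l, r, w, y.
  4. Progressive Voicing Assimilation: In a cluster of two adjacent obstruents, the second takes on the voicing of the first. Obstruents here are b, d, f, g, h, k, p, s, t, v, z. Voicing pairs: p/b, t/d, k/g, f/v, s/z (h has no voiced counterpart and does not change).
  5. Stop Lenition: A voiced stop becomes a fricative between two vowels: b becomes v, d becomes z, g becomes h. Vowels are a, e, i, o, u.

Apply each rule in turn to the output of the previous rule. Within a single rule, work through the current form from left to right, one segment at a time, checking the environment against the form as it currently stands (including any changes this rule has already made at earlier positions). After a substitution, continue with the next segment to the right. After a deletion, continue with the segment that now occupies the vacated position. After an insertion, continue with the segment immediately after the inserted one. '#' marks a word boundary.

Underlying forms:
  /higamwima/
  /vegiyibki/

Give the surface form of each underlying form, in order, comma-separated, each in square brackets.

[hkamwma], [vegybge]

/higamwima/:
  1 Nasal Place Assimilation: no change — [higamwima]
  2 Final Vowel Lowering: no change — [higamwima]
  3 Medial Vowel Deletion: [higamwima] → [hgamwma]
  4 Progressive Voicing Assimilation: [hgamwma] → [hkamwma]
  5 Stop Lenition: no change — [hkamwma]
/vegiyibki/:
  1 Nasal Place Assimilation: no change — [vegiyibki]
  2 Final Vowel Lowering: [vegiyibki] → [vegiyibke]
  3 Medial Vowel Deletion: [vegiyibke] → [vegybke]
  4 Progressive Voicing Assimilation: [vegybke] → [vegybge]
  5 Stop Lenition: no change — [vegybge]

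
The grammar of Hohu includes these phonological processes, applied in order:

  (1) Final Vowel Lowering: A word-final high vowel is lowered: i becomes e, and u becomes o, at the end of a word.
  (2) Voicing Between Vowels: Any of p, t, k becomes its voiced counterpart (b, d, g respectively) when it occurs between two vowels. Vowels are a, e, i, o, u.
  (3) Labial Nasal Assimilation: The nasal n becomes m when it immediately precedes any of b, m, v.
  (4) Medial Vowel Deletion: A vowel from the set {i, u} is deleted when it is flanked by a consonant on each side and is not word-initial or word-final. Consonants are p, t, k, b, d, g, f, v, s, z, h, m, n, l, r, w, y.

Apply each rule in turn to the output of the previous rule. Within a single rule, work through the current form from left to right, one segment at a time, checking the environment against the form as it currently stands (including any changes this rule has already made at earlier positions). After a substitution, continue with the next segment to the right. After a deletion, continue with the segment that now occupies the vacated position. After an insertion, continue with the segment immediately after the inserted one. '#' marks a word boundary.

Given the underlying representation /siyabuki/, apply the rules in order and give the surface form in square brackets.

[syabge]

(1) Final Vowel Lowering: [siyabuki] → [siyabuke]
(2) Voicing Between Vowels: [siyabuke] → [siyabuge]
(3) Labial Nasal Assimilation: no change — [siyabuge]
(4) Medial Vowel Deletion: [siyabuge] → [syabge]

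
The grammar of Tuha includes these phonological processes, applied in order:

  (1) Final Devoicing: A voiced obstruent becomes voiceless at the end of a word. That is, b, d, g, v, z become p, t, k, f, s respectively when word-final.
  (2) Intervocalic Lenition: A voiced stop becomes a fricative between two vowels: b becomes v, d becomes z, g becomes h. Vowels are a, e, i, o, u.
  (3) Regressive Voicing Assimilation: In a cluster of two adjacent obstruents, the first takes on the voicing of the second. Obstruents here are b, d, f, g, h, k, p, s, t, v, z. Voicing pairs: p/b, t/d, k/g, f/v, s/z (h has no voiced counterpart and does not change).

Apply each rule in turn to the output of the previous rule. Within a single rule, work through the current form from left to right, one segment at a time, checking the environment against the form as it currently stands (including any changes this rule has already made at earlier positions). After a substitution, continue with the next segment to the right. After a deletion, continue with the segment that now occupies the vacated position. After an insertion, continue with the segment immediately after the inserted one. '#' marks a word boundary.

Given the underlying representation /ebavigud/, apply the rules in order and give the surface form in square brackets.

(1) Final Devoicing: [ebavigud] → [ebavigut]
(2) Intervocalic Lenition: [ebavigut] → [evavihut]
(3) Regressive Voicing Assimilation: no change — [evavihut]

[evavihut]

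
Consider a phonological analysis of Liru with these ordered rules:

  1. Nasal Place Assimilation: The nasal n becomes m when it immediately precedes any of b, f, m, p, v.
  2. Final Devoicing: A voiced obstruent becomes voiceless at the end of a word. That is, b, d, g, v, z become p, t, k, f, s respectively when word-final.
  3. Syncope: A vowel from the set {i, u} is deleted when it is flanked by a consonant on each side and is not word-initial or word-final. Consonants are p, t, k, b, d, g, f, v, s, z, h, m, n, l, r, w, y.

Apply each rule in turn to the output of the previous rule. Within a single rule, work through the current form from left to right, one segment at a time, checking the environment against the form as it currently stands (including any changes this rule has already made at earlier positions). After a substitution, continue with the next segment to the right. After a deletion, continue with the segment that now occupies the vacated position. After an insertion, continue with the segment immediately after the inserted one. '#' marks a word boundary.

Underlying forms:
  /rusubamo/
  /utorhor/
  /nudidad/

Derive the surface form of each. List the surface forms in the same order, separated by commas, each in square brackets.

[rsbamo], [utorhor], [nddat]

/rusubamo/:
  1 Nasal Place Assimilation: no change — [rusubamo]
  2 Final Devoicing: no change — [rusubamo]
  3 Syncope: [rusubamo] → [rsbamo]
/utorhor/:
  1 Nasal Place Assimilation: no change — [utorhor]
  2 Final Devoicing: no change — [utorhor]
  3 Syncope: no change — [utorhor]
/nudidad/:
  1 Nasal Place Assimilation: no change — [nudidad]
  2 Final Devoicing: [nudidad] → [nudidat]
  3 Syncope: [nudidat] → [nddat]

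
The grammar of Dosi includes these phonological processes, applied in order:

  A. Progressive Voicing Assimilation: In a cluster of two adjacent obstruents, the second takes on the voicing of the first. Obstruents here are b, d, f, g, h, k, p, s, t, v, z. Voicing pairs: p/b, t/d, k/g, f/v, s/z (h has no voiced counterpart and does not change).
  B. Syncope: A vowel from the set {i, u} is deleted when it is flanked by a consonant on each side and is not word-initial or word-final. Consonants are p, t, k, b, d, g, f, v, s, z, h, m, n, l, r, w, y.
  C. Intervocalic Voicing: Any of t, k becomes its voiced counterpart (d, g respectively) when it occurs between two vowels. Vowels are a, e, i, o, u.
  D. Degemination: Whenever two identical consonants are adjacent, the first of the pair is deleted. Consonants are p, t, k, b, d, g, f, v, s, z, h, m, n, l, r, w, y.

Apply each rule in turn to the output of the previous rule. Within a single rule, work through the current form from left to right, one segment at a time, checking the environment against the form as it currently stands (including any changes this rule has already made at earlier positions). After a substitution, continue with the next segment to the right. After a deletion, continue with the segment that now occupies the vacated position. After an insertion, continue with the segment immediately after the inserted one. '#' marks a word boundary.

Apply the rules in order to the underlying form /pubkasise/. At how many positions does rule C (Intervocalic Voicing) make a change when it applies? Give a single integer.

A Progressive Voicing Assimilation: [pubkasise] → [pubgasise]
B Syncope: [pubgasise] → [pbgasse]
C Intervocalic Voicing: no change — [pbgasse]
D Degemination: [pbgasse] → [pbgase]
Rule C changed 0 position(s).

0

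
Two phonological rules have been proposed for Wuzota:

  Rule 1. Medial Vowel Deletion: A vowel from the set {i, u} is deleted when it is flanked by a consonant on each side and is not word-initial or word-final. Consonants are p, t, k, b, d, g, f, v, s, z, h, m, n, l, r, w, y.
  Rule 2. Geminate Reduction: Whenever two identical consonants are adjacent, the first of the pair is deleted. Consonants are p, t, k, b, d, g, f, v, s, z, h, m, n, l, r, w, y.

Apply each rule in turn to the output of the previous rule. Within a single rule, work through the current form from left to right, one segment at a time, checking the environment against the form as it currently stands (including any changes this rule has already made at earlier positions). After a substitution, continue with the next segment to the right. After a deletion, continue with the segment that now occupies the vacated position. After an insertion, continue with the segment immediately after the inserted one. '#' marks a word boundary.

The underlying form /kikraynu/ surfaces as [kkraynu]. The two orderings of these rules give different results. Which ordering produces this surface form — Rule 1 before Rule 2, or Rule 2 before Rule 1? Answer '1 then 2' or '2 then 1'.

2 then 1

Order 1 then 2:
  1 Medial Vowel Deletion: [kikraynu] → [kkraynu]
  2 Geminate Reduction: [kkraynu] → [kraynu]
  result: [kraynu]
Order 2 then 1:
  2 Geminate Reduction: no change — [kikraynu]
  1 Medial Vowel Deletion: [kikraynu] → [kkraynu]
  result: [kkraynu]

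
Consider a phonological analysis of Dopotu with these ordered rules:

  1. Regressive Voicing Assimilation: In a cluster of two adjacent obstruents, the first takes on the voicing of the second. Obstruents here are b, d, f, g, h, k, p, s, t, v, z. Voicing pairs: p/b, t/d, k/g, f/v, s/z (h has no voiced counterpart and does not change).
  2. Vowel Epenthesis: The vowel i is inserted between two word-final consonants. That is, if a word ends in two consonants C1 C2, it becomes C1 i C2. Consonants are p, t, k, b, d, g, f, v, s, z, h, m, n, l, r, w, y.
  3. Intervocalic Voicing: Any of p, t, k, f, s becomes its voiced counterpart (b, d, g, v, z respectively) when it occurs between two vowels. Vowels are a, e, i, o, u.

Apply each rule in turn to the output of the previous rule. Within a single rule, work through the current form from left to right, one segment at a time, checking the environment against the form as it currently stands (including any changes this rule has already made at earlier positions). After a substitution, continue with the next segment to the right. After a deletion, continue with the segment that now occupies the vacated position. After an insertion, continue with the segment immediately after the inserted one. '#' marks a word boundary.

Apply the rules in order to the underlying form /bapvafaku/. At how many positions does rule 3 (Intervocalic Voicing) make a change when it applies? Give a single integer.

1 Regressive Voicing Assimilation: [bapvafaku] → [babvafaku]
2 Vowel Epenthesis: no change — [babvafaku]
3 Intervocalic Voicing: [babvafaku] → [babvavagu]
Rule 3 changed 2 position(s).

2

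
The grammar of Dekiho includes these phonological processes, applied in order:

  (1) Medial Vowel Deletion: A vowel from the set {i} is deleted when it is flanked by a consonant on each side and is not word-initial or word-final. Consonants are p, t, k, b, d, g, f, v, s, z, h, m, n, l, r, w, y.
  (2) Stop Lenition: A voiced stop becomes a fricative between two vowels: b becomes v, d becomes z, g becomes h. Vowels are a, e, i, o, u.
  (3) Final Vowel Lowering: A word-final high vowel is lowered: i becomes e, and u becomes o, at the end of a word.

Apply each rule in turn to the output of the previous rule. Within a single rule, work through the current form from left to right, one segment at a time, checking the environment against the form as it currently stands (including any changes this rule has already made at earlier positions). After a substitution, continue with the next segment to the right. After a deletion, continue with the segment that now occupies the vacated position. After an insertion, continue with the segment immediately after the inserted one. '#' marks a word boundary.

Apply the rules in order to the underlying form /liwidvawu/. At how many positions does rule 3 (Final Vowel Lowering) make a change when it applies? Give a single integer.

1

(1) Medial Vowel Deletion: [liwidvawu] → [lwdvawu]
(2) Stop Lenition: no change — [lwdvawu]
(3) Final Vowel Lowering: [lwdvawu] → [lwdvawo]
Rule 3 changed 1 position(s).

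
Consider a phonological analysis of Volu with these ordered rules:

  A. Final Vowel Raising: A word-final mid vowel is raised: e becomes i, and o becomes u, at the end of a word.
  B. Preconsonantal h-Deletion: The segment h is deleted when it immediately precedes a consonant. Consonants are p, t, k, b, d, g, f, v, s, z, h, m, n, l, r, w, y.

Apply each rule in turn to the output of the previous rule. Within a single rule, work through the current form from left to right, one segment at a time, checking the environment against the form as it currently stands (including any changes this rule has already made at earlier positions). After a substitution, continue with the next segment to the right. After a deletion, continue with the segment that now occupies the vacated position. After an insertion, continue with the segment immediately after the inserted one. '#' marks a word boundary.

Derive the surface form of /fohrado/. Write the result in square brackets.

A Final Vowel Raising: [fohrado] → [fohradu]
B Preconsonantal h-Deletion: [fohradu] → [foradu]

[foradu]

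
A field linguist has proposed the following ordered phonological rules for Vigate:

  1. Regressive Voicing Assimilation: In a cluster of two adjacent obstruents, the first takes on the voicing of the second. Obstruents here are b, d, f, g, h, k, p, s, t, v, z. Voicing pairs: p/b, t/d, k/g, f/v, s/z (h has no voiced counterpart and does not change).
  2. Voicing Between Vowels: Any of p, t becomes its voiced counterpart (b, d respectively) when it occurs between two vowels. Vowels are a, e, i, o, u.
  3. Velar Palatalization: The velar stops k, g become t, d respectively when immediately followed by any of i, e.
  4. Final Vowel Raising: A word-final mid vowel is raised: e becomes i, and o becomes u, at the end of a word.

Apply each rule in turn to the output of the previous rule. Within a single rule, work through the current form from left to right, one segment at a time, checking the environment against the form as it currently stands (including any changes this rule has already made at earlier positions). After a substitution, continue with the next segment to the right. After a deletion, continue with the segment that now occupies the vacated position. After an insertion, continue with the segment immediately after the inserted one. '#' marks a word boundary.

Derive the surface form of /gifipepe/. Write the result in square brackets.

[difibebi]

1 Regressive Voicing Assimilation: no change — [gifipepe]
2 Voicing Between Vowels: [gifipepe] → [gifibebe]
3 Velar Palatalization: [gifibebe] → [difibebe]
4 Final Vowel Raising: [difibebe] → [difibebi]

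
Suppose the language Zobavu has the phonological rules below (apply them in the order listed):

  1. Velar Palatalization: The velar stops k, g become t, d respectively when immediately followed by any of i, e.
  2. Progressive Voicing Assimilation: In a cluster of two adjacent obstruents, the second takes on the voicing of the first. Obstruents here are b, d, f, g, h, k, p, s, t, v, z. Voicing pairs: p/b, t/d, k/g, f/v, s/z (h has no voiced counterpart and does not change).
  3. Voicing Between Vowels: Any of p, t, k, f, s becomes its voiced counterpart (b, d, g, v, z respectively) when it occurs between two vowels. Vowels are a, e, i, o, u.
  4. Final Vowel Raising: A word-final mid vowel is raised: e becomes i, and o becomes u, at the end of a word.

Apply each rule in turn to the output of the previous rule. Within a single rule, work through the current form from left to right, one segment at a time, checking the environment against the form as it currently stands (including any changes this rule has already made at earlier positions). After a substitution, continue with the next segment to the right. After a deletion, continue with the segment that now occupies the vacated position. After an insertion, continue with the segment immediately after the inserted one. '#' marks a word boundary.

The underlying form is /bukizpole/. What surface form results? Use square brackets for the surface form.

[budizboli]

1 Velar Palatalization: [bukizpole] → [butizpole]
2 Progressive Voicing Assimilation: [butizpole] → [butizbole]
3 Voicing Between Vowels: [butizbole] → [budizbole]
4 Final Vowel Raising: [budizbole] → [budizboli]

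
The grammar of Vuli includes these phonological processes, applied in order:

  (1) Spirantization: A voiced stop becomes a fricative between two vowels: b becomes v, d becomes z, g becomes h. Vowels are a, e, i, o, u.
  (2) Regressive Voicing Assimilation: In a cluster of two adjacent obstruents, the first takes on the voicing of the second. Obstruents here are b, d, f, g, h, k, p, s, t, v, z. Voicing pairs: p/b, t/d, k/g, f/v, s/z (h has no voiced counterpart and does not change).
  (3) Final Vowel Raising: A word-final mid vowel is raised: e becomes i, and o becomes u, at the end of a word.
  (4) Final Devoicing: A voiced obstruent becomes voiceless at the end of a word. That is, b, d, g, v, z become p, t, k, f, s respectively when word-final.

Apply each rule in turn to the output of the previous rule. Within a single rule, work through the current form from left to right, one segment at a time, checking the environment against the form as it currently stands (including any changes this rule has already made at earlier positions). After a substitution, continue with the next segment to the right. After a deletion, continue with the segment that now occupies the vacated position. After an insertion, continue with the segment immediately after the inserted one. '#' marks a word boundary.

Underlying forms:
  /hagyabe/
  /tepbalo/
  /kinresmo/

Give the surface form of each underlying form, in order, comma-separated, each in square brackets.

/hagyabe/:
  (1) Spirantization: [hagyabe] → [hagyave]
  (2) Regressive Voicing Assimilation: no change — [hagyave]
  (3) Final Vowel Raising: [hagyave] → [hagyavi]
  (4) Final Devoicing: no change — [hagyavi]
/tepbalo/:
  (1) Spirantization: no change — [tepbalo]
  (2) Regressive Voicing Assimilation: [tepbalo] → [tebbalo]
  (3) Final Vowel Raising: [tebbalo] → [tebbalu]
  (4) Final Devoicing: no change — [tebbalu]
/kinresmo/:
  (1) Spirantization: no change — [kinresmo]
  (2) Regressive Voicing Assimilation: no change — [kinresmo]
  (3) Final Vowel Raising: [kinresmo] → [kinresmu]
  (4) Final Devoicing: no change — [kinresmu]

[hagyavi], [tebbalu], [kinresmu]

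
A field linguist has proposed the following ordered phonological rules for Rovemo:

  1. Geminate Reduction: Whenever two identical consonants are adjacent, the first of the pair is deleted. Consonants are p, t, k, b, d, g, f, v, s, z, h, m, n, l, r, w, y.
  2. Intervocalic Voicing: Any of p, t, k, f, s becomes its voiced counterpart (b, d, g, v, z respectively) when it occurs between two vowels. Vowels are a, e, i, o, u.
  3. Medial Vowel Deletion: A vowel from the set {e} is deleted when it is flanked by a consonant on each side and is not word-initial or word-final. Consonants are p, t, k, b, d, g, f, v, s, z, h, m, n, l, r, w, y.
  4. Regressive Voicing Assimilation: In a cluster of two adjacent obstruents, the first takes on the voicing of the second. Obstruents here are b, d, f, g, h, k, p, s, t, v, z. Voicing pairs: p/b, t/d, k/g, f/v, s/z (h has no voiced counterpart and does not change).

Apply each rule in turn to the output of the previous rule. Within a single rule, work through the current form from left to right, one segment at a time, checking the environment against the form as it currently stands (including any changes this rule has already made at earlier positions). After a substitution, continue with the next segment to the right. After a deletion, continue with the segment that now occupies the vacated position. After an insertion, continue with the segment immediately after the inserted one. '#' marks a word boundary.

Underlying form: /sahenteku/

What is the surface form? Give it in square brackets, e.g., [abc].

1 Geminate Reduction: no change — [sahenteku]
2 Intervocalic Voicing: [sahenteku] → [sahentegu]
3 Medial Vowel Deletion: [sahentegu] → [sahntgu]
4 Regressive Voicing Assimilation: [sahntgu] → [sahndgu]

[sahndgu]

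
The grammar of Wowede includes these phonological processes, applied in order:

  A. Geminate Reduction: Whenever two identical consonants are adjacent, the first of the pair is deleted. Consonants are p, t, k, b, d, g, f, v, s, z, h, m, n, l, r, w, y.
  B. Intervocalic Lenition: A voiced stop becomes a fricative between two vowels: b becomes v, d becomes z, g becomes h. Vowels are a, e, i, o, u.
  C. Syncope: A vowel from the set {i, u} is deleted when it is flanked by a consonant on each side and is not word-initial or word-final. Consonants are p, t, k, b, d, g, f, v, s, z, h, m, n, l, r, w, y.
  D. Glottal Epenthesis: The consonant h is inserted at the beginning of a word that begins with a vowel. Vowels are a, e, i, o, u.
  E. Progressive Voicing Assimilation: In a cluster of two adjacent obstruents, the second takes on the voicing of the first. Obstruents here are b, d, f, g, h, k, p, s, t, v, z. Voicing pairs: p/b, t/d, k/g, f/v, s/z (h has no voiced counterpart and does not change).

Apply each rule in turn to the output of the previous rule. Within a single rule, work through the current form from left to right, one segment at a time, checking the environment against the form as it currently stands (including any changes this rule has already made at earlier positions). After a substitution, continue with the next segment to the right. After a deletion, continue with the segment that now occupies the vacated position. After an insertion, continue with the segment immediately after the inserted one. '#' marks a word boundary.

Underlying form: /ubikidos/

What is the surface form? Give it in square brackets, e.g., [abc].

A Geminate Reduction: no change — [ubikidos]
B Intervocalic Lenition: [ubikidos] → [uvikizos]
C Syncope: [uvikizos] → [uvkzos]
D Glottal Epenthesis: [uvkzos] → [huvkzos]
E Progressive Voicing Assimilation: [huvkzos] → [huvgzos]

[huvgzos]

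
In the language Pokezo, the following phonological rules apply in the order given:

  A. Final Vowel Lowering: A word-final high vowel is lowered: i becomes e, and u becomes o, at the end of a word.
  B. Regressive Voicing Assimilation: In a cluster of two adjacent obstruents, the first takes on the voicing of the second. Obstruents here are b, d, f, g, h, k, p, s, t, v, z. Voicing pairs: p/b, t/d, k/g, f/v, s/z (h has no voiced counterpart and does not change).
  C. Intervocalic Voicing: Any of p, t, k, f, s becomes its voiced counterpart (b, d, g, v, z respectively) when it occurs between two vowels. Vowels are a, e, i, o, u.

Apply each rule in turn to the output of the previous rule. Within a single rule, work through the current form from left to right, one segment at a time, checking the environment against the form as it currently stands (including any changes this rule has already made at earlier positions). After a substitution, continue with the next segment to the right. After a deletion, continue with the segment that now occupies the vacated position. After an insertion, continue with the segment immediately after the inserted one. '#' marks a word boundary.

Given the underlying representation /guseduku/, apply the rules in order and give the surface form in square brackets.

A Final Vowel Lowering: [guseduku] → [guseduko]
B Regressive Voicing Assimilation: no change — [guseduko]
C Intervocalic Voicing: [guseduko] → [guzedugo]

[guzedugo]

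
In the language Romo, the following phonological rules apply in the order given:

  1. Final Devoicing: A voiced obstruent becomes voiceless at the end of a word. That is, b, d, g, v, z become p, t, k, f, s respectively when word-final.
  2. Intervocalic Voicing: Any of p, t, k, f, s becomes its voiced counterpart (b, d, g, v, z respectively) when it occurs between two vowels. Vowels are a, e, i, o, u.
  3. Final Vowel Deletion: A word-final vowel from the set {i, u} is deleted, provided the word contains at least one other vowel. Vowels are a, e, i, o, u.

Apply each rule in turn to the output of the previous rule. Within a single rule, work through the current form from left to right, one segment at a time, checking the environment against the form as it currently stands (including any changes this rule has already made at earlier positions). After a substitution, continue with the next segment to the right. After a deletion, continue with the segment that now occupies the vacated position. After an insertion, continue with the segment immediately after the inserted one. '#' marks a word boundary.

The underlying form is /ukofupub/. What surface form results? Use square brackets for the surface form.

[ugovubup]

1 Final Devoicing: [ukofupub] → [ukofupup]
2 Intervocalic Voicing: [ukofupup] → [ugovubup]
3 Final Vowel Deletion: no change — [ugovubup]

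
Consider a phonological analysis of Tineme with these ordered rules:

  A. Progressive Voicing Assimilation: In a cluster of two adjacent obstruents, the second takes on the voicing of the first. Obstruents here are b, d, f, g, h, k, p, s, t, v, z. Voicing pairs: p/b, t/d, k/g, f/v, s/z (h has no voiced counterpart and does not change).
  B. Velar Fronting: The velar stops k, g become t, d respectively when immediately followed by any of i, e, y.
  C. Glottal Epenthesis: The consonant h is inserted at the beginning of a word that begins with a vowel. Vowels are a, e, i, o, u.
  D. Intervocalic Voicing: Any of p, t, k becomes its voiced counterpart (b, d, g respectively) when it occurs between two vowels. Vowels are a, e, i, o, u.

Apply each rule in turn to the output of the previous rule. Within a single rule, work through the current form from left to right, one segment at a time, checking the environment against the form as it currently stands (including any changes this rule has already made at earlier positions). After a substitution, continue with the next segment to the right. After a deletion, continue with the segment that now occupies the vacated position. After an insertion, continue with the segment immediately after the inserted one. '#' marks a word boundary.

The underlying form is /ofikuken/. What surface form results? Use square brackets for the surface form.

[hofiguden]

A Progressive Voicing Assimilation: no change — [ofikuken]
B Velar Fronting: [ofikuken] → [ofikuten]
C Glottal Epenthesis: [ofikuten] → [hofikuten]
D Intervocalic Voicing: [hofikuten] → [hofiguden]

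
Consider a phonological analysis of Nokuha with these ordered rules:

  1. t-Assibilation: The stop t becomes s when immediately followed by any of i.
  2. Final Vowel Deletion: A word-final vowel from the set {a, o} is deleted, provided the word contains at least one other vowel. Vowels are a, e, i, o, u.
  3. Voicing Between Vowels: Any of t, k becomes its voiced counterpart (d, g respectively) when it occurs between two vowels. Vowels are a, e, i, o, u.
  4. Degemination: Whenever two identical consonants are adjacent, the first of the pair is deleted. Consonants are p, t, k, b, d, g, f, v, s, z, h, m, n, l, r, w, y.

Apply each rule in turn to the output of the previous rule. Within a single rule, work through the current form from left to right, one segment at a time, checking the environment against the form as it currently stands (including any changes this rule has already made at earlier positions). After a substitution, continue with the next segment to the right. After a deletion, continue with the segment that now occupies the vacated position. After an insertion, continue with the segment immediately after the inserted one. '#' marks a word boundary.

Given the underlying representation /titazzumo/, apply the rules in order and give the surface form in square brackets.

[sidazum]

1 t-Assibilation: [titazzumo] → [sitazzumo]
2 Final Vowel Deletion: [sitazzumo] → [sitazzum]
3 Voicing Between Vowels: [sitazzum] → [sidazzum]
4 Degemination: [sidazzum] → [sidazum]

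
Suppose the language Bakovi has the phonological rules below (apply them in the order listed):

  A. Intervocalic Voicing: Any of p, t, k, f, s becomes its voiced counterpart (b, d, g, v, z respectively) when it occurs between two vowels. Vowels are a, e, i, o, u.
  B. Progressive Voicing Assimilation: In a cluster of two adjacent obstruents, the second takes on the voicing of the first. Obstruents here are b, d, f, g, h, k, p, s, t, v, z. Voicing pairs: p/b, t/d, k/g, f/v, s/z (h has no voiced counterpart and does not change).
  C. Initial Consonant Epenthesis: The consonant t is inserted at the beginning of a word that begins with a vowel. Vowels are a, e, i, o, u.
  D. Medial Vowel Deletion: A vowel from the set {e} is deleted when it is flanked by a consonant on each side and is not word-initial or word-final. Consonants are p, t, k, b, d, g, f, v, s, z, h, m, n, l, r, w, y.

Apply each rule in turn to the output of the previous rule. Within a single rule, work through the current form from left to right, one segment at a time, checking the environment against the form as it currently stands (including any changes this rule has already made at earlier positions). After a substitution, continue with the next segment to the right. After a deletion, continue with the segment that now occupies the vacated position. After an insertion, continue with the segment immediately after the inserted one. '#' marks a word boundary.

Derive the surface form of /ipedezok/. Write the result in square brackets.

A Intervocalic Voicing: [ipedezok] → [ibedezok]
B Progressive Voicing Assimilation: no change — [ibedezok]
C Initial Consonant Epenthesis: [ibedezok] → [tibedezok]
D Medial Vowel Deletion: [tibedezok] → [tibdzok]

[tibdzok]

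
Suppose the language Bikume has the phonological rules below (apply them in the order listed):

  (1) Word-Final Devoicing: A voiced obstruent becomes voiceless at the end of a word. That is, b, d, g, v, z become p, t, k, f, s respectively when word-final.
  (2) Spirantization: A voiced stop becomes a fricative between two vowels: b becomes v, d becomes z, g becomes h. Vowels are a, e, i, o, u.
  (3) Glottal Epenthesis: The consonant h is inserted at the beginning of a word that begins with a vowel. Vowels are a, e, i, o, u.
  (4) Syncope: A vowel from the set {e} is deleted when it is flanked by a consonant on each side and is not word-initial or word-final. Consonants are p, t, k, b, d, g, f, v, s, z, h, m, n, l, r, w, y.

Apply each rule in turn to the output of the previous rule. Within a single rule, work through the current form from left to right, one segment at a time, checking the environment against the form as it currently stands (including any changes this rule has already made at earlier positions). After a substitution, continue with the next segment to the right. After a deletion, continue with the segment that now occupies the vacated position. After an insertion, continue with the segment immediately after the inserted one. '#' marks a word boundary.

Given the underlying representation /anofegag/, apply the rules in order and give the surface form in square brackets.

[hanofhak]

(1) Word-Final Devoicing: [anofegag] → [anofegak]
(2) Spirantization: [anofegak] → [anofehak]
(3) Glottal Epenthesis: [anofehak] → [hanofehak]
(4) Syncope: [hanofehak] → [hanofhak]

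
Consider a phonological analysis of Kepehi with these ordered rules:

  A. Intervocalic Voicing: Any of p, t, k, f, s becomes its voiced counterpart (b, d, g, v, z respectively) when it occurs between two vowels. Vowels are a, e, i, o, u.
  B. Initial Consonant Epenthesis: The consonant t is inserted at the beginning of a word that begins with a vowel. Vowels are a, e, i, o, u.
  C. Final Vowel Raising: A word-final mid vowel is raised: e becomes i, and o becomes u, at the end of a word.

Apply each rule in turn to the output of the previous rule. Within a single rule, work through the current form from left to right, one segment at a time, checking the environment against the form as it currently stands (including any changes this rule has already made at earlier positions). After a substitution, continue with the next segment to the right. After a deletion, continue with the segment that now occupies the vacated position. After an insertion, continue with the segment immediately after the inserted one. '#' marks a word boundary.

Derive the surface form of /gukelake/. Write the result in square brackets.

[gugelagi]

A Intervocalic Voicing: [gukelake] → [gugelage]
B Initial Consonant Epenthesis: no change — [gugelage]
C Final Vowel Raising: [gugelage] → [gugelagi]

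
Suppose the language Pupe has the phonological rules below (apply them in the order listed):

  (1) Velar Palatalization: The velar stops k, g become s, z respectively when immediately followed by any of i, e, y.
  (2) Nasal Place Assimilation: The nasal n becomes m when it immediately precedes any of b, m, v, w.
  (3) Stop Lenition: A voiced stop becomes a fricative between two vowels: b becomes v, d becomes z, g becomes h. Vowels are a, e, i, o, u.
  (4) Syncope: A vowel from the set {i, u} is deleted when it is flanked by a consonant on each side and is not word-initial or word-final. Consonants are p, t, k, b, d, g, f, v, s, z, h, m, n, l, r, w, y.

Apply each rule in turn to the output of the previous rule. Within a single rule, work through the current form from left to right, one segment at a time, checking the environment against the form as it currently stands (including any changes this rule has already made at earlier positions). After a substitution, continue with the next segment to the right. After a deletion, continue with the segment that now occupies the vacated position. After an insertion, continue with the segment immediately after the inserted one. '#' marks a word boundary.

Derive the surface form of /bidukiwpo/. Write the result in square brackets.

(1) Velar Palatalization: [bidukiwpo] → [bidusiwpo]
(2) Nasal Place Assimilation: no change — [bidusiwpo]
(3) Stop Lenition: [bidusiwpo] → [bizusiwpo]
(4) Syncope: [bizusiwpo] → [bzswpo]

[bzswpo]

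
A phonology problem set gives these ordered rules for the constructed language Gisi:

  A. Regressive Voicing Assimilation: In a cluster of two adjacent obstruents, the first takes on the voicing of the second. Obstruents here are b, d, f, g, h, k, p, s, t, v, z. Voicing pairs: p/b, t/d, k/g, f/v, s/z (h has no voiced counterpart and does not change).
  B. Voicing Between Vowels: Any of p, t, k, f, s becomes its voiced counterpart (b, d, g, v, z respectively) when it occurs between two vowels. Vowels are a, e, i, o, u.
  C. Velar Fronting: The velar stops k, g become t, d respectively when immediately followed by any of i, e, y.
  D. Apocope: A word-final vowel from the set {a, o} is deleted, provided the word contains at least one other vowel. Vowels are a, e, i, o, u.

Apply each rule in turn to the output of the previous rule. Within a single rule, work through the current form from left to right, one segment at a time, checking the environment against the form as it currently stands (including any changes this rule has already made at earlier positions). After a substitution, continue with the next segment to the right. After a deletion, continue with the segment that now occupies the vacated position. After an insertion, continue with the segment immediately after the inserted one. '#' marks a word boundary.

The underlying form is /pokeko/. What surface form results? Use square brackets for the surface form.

A Regressive Voicing Assimilation: no change — [pokeko]
B Voicing Between Vowels: [pokeko] → [pogego]
C Velar Fronting: [pogego] → [podego]
D Apocope: [podego] → [podeg]

[podeg]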